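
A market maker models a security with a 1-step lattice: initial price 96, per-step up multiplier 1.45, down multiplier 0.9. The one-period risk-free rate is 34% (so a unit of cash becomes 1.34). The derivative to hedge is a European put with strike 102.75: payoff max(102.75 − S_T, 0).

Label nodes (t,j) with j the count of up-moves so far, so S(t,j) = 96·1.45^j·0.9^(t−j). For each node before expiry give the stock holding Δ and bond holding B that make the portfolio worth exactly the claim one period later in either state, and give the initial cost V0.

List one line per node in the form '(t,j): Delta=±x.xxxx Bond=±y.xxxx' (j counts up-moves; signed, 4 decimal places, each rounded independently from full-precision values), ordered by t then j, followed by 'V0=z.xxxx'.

Under the risk-neutral measure, an up-move has probability p* = (R−d)/(u−d) = 0.8000 and values discount at R = 1.34.
Payoff layer (t=1): V(1,0)=16.3500, V(1,1)=0.0000
(0,0): S=96.0000. Δ = (V_up−V_dn)/(S_up−S_dn) = (0.0000−16.3500)/(139.2000−86.4000) = -0.3097. V = [p*·0.0000 + (1−p*)·16.3500]/1.34 = 2.4403. B = V − Δ·S = 32.1676.
Check: Δ(0,0)·S0 + B(0,0) = 2.4403 = V0.

(0,0): Delta=-0.3097 Bond=32.1676
V0=2.4403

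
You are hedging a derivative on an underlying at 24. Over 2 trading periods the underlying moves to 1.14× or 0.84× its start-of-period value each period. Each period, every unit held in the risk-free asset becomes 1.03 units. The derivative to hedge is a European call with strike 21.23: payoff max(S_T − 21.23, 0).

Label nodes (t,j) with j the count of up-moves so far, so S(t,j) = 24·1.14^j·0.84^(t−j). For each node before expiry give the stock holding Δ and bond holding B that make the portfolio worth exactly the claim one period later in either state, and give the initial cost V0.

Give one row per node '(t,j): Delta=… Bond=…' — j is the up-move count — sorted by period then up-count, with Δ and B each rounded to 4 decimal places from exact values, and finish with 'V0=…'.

Risk-neutral probability p* = (R−d)/(u−d) = (1.03−0.84)/(1.14−0.84) = 0.6333.
Payoff layer (t=2): V(2,0)=0.0000, V(2,1)=1.7524, V(2,2)=9.9604
(1,0): S=20.1600. Δ = (V_up−V_dn)/(S_up−S_dn) = (1.7524−0.0000)/(22.9824−16.9344) = 0.2897. V = [p*·1.7524 + (1−p*)·0.0000]/1.03 = 1.0775. B = V − Δ·S = -4.7638.
(1,1): S=27.3600. Δ = (V_up−V_dn)/(S_up−S_dn) = (9.9604−1.7524)/(31.1904−22.9824) = 1.0000. V = [p*·9.9604 + (1−p*)·1.7524]/1.03 = 6.7483. B = V − Δ·S = -20.6117.
(0,0): S=24.0000. Δ = (V_up−V_dn)/(S_up−S_dn) = (6.7483−1.0775)/(27.3600−20.1600) = 0.7876. V = [p*·6.7483 + (1−p*)·1.0775]/1.03 = 4.5331. B = V − Δ·S = -14.3697.
Each (Δ,B) replicates both successor values, so the strategy is self-financing and V0 is arbitrage-free.

(0,0): Delta=0.7876 Bond=-14.3697
(1,0): Delta=0.2897 Bond=-4.7638
(1,1): Delta=1.0000 Bond=-20.6117
V0=4.5331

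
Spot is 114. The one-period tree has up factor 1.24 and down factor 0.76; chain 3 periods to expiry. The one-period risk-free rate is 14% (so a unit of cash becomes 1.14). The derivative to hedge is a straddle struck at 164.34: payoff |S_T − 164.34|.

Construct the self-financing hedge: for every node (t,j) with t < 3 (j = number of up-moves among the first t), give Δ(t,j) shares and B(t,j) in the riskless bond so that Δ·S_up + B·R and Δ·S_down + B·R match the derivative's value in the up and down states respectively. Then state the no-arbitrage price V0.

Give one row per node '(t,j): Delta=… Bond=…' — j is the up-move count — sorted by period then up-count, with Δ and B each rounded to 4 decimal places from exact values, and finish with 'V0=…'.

(0,0): Delta=-0.0655 Bond=39.9062
(1,0): Delta=-1.0000 Bond=126.4543
(1,1): Delta=0.0852 Bond=24.1874
(2,0): Delta=-1.0000 Bond=144.1579
(2,1): Delta=-1.0000 Bond=144.1579
(2,2): Delta=0.2602 Bond=-3.1064
V0=32.4341

The replicating-portfolio and risk-neutral prices coincide; use p* = (1.14−0.76)/(1.24−0.76) = 0.7917 for the latter.
Payoff layer (t=3): V(3,0)=114.2967, V(3,1)=82.6905, V(3,2)=31.1223, V(3,3)=53.0151
Node (2,0) S=65.8464: V=(p*·82.6905+(1−p*)·114.2967)/1.14=78.3115; Δ=(82.6905−114.2967)/(81.6495−50.0433)=-1.0000; B=V−Δ·S=144.1579
Node (2,1) S=107.4336: V=(p*·31.1223+(1−p*)·82.6905)/1.14=36.7243; Δ=(31.1223−82.6905)/(133.2177−81.6495)=-1.0000; B=V−Δ·S=144.1579
Node (2,2) S=175.2864: V=(p*·53.0151+(1−p*)·31.1223)/1.14=42.5036; Δ=(53.0151−31.1223)/(217.3551−133.2177)=0.2602; B=V−Δ·S=-3.1064
Node (1,0) S=86.6400: V=(p*·36.7243+(1−p*)·78.3115)/1.14=39.8143; Δ=(36.7243−78.3115)/(107.4336−65.8464)=-1.0000; B=V−Δ·S=126.4543
Node (1,1) S=141.3600: V=(p*·42.5036+(1−p*)·36.7243)/1.14=36.2277; Δ=(42.5036−36.7243)/(175.2864−107.4336)=0.0852; B=V−Δ·S=24.1874
Node (0,0) S=114.0000: V=(p*·36.2277+(1−p*)·39.8143)/1.14=32.4341; Δ=(36.2277−39.8143)/(141.3600−86.6400)=-0.0655; B=V−Δ·S=39.9062
Self-financing check: at every node Δ·S+B equals the discounted successor values.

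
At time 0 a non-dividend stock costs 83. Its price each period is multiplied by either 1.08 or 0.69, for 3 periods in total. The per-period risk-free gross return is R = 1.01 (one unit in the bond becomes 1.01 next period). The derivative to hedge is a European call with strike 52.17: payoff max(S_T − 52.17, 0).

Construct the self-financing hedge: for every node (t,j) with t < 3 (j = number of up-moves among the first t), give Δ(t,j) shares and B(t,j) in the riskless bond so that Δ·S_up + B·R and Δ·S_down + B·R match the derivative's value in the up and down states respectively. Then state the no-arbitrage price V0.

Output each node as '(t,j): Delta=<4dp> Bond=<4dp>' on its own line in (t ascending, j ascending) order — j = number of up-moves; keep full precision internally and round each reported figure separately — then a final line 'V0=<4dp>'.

Risk-neutral probability p* = (R−d)/(u−d) = (1.01−0.69)/(1.08−0.69) = 0.8205.
At expiry t=3: V(3,0)=0.0000, V(3,1)=0.0000, V(3,2)=14.6297, V(3,3)=52.3861
  t=2,j=0: stock 39.5163 → up 42.6776 (V=0.0000), down 27.2662 (V=0.0000). Price 0.0000; hedge Δ=0.0000, bond B=0.0000.
  t=2,j=1: stock 61.8516 → up 66.7997 (V=14.6297), down 42.6776 (V=0.0000). Price 11.8850; hedge Δ=0.6065, bond B=-25.6271.
  t=2,j=2: stock 96.8112 → up 104.5561 (V=52.3861), down 66.7997 (V=14.6297). Price 45.1577; hedge Δ=1.0000, bond B=-51.6535.
  t=1,j=0: stock 57.2700 → up 61.8516 (V=11.8850), down 39.5163 (V=0.0000). Price 9.6553; hedge Δ=0.5321, bond B=-20.8192.
  t=1,j=1: stock 89.6400 → up 96.8112 (V=45.1577), down 61.8516 (V=11.8850). Price 38.7977; hedge Δ=0.9517, bond B=-46.5169.
  t=0,j=0: stock 83.0000 → up 89.6400 (V=38.7977), down 57.2700 (V=9.6553). Price 33.2347; hedge Δ=0.9003, bond B=-41.4896.
Check: Δ(0,0)·S0 + B(0,0) = 33.2347 = V0.

(0,0): Delta=0.9003 Bond=-41.4896
(1,0): Delta=0.5321 Bond=-20.8192
(1,1): Delta=0.9517 Bond=-46.5169
(2,0): Delta=0.0000 Bond=0.0000
(2,1): Delta=0.6065 Bond=-25.6271
(2,2): Delta=1.0000 Bond=-51.6535
V0=33.2347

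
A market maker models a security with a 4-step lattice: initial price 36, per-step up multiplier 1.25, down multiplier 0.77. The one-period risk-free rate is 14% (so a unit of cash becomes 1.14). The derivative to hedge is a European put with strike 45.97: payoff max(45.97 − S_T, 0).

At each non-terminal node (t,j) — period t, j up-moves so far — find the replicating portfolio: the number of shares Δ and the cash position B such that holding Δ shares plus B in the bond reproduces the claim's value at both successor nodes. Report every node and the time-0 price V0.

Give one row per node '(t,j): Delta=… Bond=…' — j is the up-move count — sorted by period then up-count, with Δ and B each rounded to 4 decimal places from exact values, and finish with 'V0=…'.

(0,0): Delta=-0.2658 Bond=11.5815
(1,0): Delta=-0.7192 Bond=25.7718
(1,1): Delta=-0.1828 Bond=9.4662
(2,0): Delta=-1.0000 Bond=35.3724
(2,1): Delta=-0.6678 Bond=27.5982
(2,2): Delta=-0.0940 Bond=5.7949
(3,0): Delta=-1.0000 Bond=40.3246
(3,1): Delta=-1.0000 Bond=40.3246
(3,2): Delta=-0.6070 Bond=28.8272
(3,3): Delta=0.0000 Bond=0.0000
V0=2.0120

No-arbitrage ⇒ martingale measure with p* = (R−d)/(u−d) = 0.7708.
At expiry t=4: V(4,0)=33.3149, V(4,1)=25.4260, V(4,2)=12.6194, V(4,3)=0.0000, V(4,4)=0.0000
(3,0): S=16.4352. Δ = (V_up−V_dn)/(S_up−S_dn) = (25.4260−33.3149)/(20.5440−12.6551) = -1.0000. V = [p*·25.4260 + (1−p*)·33.3149]/1.14 = 23.8894. B = V − Δ·S = 40.3246.
(3,1): S=26.6805. Δ = (V_up−V_dn)/(S_up−S_dn) = (12.6194−25.4260)/(33.3506−20.5440) = -1.0000. V = [p*·12.6194 + (1−p*)·25.4260]/1.14 = 13.6441. B = V − Δ·S = 40.3246.
(3,2): S=43.3125. Δ = (V_up−V_dn)/(S_up−S_dn) = (0.0000−12.6194)/(54.1406−33.3506) = -0.6070. V = [p*·0.0000 + (1−p*)·12.6194]/1.14 = 2.5368. B = V − Δ·S = 28.8272.
(3,3): S=70.3125. Δ = (V_up−V_dn)/(S_up−S_dn) = (0.0000−0.0000)/(87.8906−54.1406) = 0.0000. V = [p*·0.0000 + (1−p*)·0.0000]/1.14 = 0.0000. B = V − Δ·S = 0.0000.
(2,0): S=21.3444. Δ = (V_up−V_dn)/(S_up−S_dn) = (13.6441−23.8894)/(26.6805−16.4352) = -1.0000. V = [p*·13.6441 + (1−p*)·23.8894]/1.14 = 14.0280. B = V − Δ·S = 35.3724.
(2,1): S=34.6500. Δ = (V_up−V_dn)/(S_up−S_dn) = (2.5368−13.6441)/(43.3125−26.6805) = -0.6678. V = [p*·2.5368 + (1−p*)·13.6441]/1.14 = 4.4581. B = V − Δ·S = 27.5982.
(2,2): S=56.2500. Δ = (V_up−V_dn)/(S_up−S_dn) = (0.0000−2.5368)/(70.3125−43.3125) = -0.0940. V = [p*·0.0000 + (1−p*)·2.5368]/1.14 = 0.5100. B = V − Δ·S = 5.7949.
(1,0): S=27.7200. Δ = (V_up−V_dn)/(S_up−S_dn) = (4.4581−14.0280)/(34.6500−21.3444) = -0.7192. V = [p*·4.4581 + (1−p*)·14.0280]/1.14 = 5.8344. B = V − Δ·S = 25.7718.
(1,1): S=45.0000. Δ = (V_up−V_dn)/(S_up−S_dn) = (0.5100−4.4581)/(56.2500−34.6500) = -0.1828. V = [p*·0.5100 + (1−p*)·4.4581]/1.14 = 1.2410. B = V − Δ·S = 9.4662.
(0,0): S=36.0000. Δ = (V_up−V_dn)/(S_up−S_dn) = (1.2410−5.8344)/(45.0000−27.7200) = -0.2658. V = [p*·1.2410 + (1−p*)·5.8344]/1.14 = 2.0120. B = V − Δ·S = 11.5815.
Self-financing check: at every node Δ·S+B equals the discounted successor values.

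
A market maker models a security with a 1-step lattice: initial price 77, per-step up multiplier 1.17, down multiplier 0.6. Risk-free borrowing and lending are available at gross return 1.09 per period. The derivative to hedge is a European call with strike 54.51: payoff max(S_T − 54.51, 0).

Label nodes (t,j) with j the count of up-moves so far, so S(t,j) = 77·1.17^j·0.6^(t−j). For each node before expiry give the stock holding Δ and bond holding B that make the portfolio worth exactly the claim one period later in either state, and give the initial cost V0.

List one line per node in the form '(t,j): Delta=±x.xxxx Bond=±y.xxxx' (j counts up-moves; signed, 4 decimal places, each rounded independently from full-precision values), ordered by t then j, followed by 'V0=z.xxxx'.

(0,0): Delta=0.8107 Bond=-34.3602
V0=28.0608

Risk-neutral probability p* = (R−d)/(u−d) = (1.09−0.6)/(1.17−0.6) = 0.8596.
Payoff layer (t=1): V(1,0)=0.0000, V(1,1)=35.5800
(0,0): S=77.0000. Δ = (V_up−V_dn)/(S_up−S_dn) = (35.5800−0.0000)/(90.0900−46.2000) = 0.8107. V = [p*·35.5800 + (1−p*)·0.0000]/1.09 = 28.0608. B = V − Δ·S = -34.3602.
Root portfolio cost Δ·77+B reproduces V0=28.0608.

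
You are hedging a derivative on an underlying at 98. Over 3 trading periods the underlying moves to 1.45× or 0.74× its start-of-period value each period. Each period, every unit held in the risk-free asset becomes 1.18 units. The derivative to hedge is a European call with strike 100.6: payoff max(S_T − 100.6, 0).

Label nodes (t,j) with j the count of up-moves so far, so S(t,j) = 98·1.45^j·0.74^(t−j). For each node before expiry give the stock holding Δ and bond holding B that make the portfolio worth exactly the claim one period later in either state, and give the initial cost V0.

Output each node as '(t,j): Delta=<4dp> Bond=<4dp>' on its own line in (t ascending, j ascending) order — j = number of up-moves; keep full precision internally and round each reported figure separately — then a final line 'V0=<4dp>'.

(0,0): Delta=0.8323 Bond=-39.0244
(1,0): Delta=0.5291 Bond=-24.0629
(1,1): Delta=0.9272 Bond=-59.5401
(2,0): Delta=0.0000 Bond=0.0000
(2,1): Delta=0.6948 Bond=-45.8179
(2,2): Delta=1.0000 Bond=-85.2542
V0=42.5384

Since d<R<u, set p* = (R−d)/(u−d) = 0.6197; price each node as the discounted p*-expectation of its children.
At expiry t=3: V(3,0)=0.0000, V(3,1)=0.0000, V(3,2)=51.8733, V(3,3)=198.1652
Node (2,0) S=53.6648: V=(p*·0.0000+(1−p*)·0.0000)/1.18=0.0000; Δ=(0.0000−0.0000)/(77.8140−39.7120)=0.0000; B=V−Δ·S=0.0000
Node (2,1) S=105.1540: V=(p*·51.8733+(1−p*)·0.0000)/1.18=27.2431; Δ=(51.8733−0.0000)/(152.4733−77.8140)=0.6948; B=V−Δ·S=-45.8179
Node (2,2) S=206.0450: V=(p*·198.1652+(1−p*)·51.8733)/1.18=120.7908; Δ=(198.1652−51.8733)/(298.7653−152.4733)=1.0000; B=V−Δ·S=-85.2542
Node (1,0) S=72.5200: V=(p*·27.2431+(1−p*)·0.0000)/1.18=14.3077; Δ=(27.2431−0.0000)/(105.1540−53.6648)=0.5291; B=V−Δ·S=-24.0629
Node (1,1) S=142.1000: V=(p*·120.7908+(1−p*)·27.2431)/1.18=72.2172; Δ=(120.7908−27.2431)/(206.0450−105.1540)=0.9272; B=V−Δ·S=-59.5401
Node (0,0) S=98.0000: V=(p*·72.2172+(1−p*)·14.3077)/1.18=42.5384; Δ=(72.2172−14.3077)/(142.1000−72.5200)=0.8323; B=V−Δ·S=-39.0244
The time-0 hedge costs 42.5384, which is the no-arbitrage price.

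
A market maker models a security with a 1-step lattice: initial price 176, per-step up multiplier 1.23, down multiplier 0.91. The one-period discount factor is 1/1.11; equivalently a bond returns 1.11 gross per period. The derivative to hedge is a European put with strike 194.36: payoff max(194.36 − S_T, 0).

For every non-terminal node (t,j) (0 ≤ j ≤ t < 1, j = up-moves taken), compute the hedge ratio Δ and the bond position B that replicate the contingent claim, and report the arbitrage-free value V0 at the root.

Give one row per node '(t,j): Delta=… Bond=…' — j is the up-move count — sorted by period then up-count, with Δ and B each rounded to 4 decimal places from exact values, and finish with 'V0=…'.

No-arbitrage ⇒ martingale measure with p* = (R−d)/(u−d) = 0.6250.
Terminal payoffs: V(1,0)=34.2000, V(1,1)=0.0000
(0,0): S=176.0000. Δ = (V_up−V_dn)/(S_up−S_dn) = (0.0000−34.2000)/(216.4800−160.1600) = -0.6072. V = [p*·0.0000 + (1−p*)·34.2000]/1.11 = 11.5541. B = V − Δ·S = 118.4291.
Self-financing check: at every node Δ·S+B equals the discounted successor values.

(0,0): Delta=-0.6072 Bond=118.4291
V0=11.5541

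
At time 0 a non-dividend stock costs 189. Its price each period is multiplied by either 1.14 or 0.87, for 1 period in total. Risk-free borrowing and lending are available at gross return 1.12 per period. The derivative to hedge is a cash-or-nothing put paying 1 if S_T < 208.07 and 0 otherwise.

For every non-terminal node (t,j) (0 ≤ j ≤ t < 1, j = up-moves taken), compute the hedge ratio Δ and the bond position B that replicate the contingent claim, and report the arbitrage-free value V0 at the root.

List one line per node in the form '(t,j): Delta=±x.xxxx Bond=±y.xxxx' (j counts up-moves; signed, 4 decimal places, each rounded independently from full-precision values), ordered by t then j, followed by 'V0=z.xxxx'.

(0,0): Delta=-0.0196 Bond=3.7698
V0=0.0661

Risk-neutral probability p* = (R−d)/(u−d) = (1.12−0.87)/(1.14−0.87) = 0.9259.
Payoff layer (t=1): V(1,0)=1.0000, V(1,1)=0.0000
  t=0,j=0: stock 189.0000 → up 215.4600 (V=0.0000), down 164.4300 (V=1.0000). Price 0.0661; hedge Δ=-0.0196, bond B=3.7698.
The time-0 hedge costs 0.0661, which is the no-arbitrage price.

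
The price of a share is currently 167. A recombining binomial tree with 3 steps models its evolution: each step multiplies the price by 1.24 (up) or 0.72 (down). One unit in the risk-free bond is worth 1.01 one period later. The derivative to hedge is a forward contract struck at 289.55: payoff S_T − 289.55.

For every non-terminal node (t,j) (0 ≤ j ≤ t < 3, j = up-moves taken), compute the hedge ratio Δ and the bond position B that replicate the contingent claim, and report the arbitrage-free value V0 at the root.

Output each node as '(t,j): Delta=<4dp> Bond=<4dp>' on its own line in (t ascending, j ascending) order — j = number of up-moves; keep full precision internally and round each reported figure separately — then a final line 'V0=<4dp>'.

Risk-neutral probability p* = (R−d)/(u−d) = (1.01−0.72)/(1.24−0.72) = 0.5577.
Terminal payoffs: V(3,0)=-227.2176, V(3,1)=-182.1997, V(3,2)=-104.6690, V(3,3)=28.8562
Node (2,0) S=86.5728: V=(p*·-182.1997+(1−p*)·-227.2176)/1.01=-200.1104; Δ=(-182.1997−-227.2176)/(107.3503−62.3324)=1.0000; B=V−Δ·S=-286.6832
Node (2,1) S=149.0976: V=(p*·-104.6690+(1−p*)·-182.1997)/1.01=-137.5856; Δ=(-104.6690−-182.1997)/(184.8810−107.3503)=1.0000; B=V−Δ·S=-286.6832
Node (2,2) S=256.7792: V=(p*·28.8562+(1−p*)·-104.6690)/1.01=-29.9040; Δ=(28.8562−-104.6690)/(318.4062−184.8810)=1.0000; B=V−Δ·S=-286.6832
Node (1,0) S=120.2400: V=(p*·-137.5856+(1−p*)·-200.1104)/1.01=-163.6047; Δ=(-137.5856−-200.1104)/(149.0976−86.5728)=1.0000; B=V−Δ·S=-283.8447
Node (1,1) S=207.0800: V=(p*·-29.9040+(1−p*)·-137.5856)/1.01=-76.7647; Δ=(-29.9040−-137.5856)/(256.7792−149.0976)=1.0000; B=V−Δ·S=-283.8447
Node (0,0) S=167.0000: V=(p*·-76.7647+(1−p*)·-163.6047)/1.01=-114.0344; Δ=(-76.7647−-163.6047)/(207.0800−120.2400)=1.0000; B=V−Δ·S=-281.0344
The time-0 hedge costs -114.0344, which is the no-arbitrage price.

(0,0): Delta=1.0000 Bond=-281.0344
(1,0): Delta=1.0000 Bond=-283.8447
(1,1): Delta=1.0000 Bond=-283.8447
(2,0): Delta=1.0000 Bond=-286.6832
(2,1): Delta=1.0000 Bond=-286.6832
(2,2): Delta=1.0000 Bond=-286.6832
V0=-114.0344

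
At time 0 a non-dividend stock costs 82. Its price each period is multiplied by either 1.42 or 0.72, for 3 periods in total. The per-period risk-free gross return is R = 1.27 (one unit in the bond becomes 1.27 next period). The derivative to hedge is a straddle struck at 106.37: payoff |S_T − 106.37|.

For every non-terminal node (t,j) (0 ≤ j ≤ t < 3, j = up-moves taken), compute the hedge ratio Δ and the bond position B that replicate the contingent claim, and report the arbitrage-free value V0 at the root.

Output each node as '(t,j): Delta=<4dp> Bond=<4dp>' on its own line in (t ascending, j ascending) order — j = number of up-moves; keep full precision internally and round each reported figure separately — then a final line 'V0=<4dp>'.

No-arbitrage ⇒ martingale measure with p* = (R−d)/(u−d) = 0.7857.
Terminal payoffs: V(3,0)=75.7637, V(3,1)=46.0075, V(3,2)=12.6783, V(3,3)=128.4196
  t=2,j=0: stock 42.5088 → up 60.3625 (V=46.0075), down 30.6063 (V=75.7637). Price 41.2471; hedge Δ=-1.0000, bond B=83.7559.
  t=2,j=1: stock 83.8368 → up 119.0483 (V=12.6783), down 60.3625 (V=46.0075). Price 15.6065; hedge Δ=-0.5679, bond B=63.2197.
  t=2,j=2: stock 165.3448 → up 234.7896 (V=128.4196), down 119.0483 (V=12.6783). Price 81.5889; hedge Δ=1.0000, bond B=-83.7559.
  t=1,j=0: stock 59.0400 → up 83.8368 (V=15.6065), down 42.5088 (V=41.2471). Price 16.6149; hedge Δ=-0.6204, bond B=53.2443.
  t=1,j=1: stock 116.4400 → up 165.3448 (V=81.5889), down 83.8368 (V=15.6065). Price 53.1101; hedge Δ=0.8095, bond B=-41.1505.
  t=0,j=0: stock 82.0000 → up 116.4400 (V=53.1101), down 59.0400 (V=16.6149). Price 35.6612; hedge Δ=0.6358, bond B=-16.4748.
Root portfolio cost Δ·82+B reproduces V0=35.6612.

(0,0): Delta=0.6358 Bond=-16.4748
(1,0): Delta=-0.6204 Bond=53.2443
(1,1): Delta=0.8095 Bond=-41.1505
(2,0): Delta=-1.0000 Bond=83.7559
(2,1): Delta=-0.5679 Bond=63.2197
(2,2): Delta=1.0000 Bond=-83.7559
V0=35.6612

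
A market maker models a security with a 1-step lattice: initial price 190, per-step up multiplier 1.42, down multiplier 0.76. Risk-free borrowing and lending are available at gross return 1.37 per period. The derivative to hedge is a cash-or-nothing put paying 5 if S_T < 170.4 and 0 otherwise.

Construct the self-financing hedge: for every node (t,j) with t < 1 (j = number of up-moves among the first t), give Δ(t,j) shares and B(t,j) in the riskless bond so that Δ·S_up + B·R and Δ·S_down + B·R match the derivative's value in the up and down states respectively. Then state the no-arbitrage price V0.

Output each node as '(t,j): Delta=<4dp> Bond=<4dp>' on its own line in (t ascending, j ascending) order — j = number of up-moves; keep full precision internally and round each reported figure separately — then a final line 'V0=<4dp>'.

Since d<R<u, set p* = (R−d)/(u−d) = 0.9242; price each node as the discounted p*-expectation of its children.
Payoff layer (t=1): V(1,0)=5.0000, V(1,1)=0.0000
(0,0): S=190.0000. Δ = (V_up−V_dn)/(S_up−S_dn) = (0.0000−5.0000)/(269.8000−144.4000) = -0.0399. V = [p*·0.0000 + (1−p*)·5.0000]/1.37 = 0.2765. B = V − Δ·S = 7.8522.
The time-0 hedge costs 0.2765, which is the no-arbitrage price.

(0,0): Delta=-0.0399 Bond=7.8522
V0=0.2765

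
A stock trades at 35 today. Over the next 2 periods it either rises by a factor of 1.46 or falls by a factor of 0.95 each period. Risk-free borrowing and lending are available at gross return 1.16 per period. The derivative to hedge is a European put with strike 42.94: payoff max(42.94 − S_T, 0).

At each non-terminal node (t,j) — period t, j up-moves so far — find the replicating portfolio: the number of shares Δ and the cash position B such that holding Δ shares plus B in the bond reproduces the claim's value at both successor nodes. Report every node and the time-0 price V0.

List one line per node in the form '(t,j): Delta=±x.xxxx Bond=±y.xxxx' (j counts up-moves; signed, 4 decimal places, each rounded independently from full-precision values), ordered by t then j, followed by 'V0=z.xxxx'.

(0,0): Delta=-0.3225 Bond=14.2072
(1,0): Delta=-0.6695 Bond=28.0166
(1,1): Delta=0.0000 Bond=0.0000
V0=2.9193

Under the risk-neutral measure, an up-move has probability p* = (R−d)/(u−d) = 0.4118 and values discount at R = 1.16.
Terminal payoffs: V(2,0)=11.3525, V(2,1)=0.0000, V(2,2)=0.0000
(1,0): S=33.2500. Δ = (V_up−V_dn)/(S_up−S_dn) = (0.0000−11.3525)/(48.5450−31.5875) = -0.6695. V = [p*·0.0000 + (1−p*)·11.3525]/1.16 = 5.7568. B = V − Δ·S = 28.0166.
(1,1): S=51.1000. Δ = (V_up−V_dn)/(S_up−S_dn) = (0.0000−0.0000)/(74.6060−48.5450) = 0.0000. V = [p*·0.0000 + (1−p*)·0.0000]/1.16 = 0.0000. B = V − Δ·S = 0.0000.
(0,0): S=35.0000. Δ = (V_up−V_dn)/(S_up−S_dn) = (0.0000−5.7568)/(51.1000−33.2500) = -0.3225. V = [p*·0.0000 + (1−p*)·5.7568]/1.16 = 2.9193. B = V − Δ·S = 14.2072.
Root portfolio cost Δ·35+B reproduces V0=2.9193.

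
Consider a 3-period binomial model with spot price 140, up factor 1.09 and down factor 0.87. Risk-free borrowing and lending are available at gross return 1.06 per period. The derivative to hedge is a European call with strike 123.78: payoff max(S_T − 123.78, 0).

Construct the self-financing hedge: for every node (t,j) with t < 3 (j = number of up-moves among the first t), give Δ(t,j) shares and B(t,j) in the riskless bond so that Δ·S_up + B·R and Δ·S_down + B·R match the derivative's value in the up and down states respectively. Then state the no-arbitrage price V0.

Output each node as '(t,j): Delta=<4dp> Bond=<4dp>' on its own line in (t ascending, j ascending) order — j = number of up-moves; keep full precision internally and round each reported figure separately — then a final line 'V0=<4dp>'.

Under the risk-neutral measure, an up-move has probability p* = (R−d)/(u−d) = 0.8636 and values discount at R = 1.06.
Terminal payoffs: V(3,0)=0.0000, V(3,1)=0.0000, V(3,2)=20.9306, V(3,3)=57.5241
(2,0): S=105.9660. Δ = (V_up−V_dn)/(S_up−S_dn) = (0.0000−0.0000)/(115.5029−92.1904) = 0.0000. V = [p*·0.0000 + (1−p*)·0.0000]/1.06 = 0.0000. B = V − Δ·S = 0.0000.
(2,1): S=132.7620. Δ = (V_up−V_dn)/(S_up−S_dn) = (20.9306−0.0000)/(144.7106−115.5029) = 0.7166. V = [p*·20.9306 + (1−p*)·0.0000]/1.06 = 17.0532. B = V − Δ·S = -78.0858.
(2,2): S=166.3340. Δ = (V_up−V_dn)/(S_up−S_dn) = (57.5241−20.9306)/(181.3041−144.7106) = 1.0000. V = [p*·57.5241 + (1−p*)·20.9306]/1.06 = 49.5604. B = V − Δ·S = -116.7736.
(1,0): S=121.8000. Δ = (V_up−V_dn)/(S_up−S_dn) = (17.0532−0.0000)/(132.7620−105.9660) = 0.6364. V = [p*·17.0532 + (1−p*)·0.0000]/1.06 = 13.8941. B = V − Δ·S = -63.6205.
(1,1): S=152.6000. Δ = (V_up−V_dn)/(S_up−S_dn) = (49.5604−17.0532)/(166.3340−132.7620) = 0.9683. V = [p*·49.5604 + (1−p*)·17.0532]/1.06 = 42.5732. B = V − Δ·S = -105.1868.
(0,0): S=140.0000. Δ = (V_up−V_dn)/(S_up−S_dn) = (42.5732−13.8941)/(152.6000−121.8000) = 0.9311. V = [p*·42.5732 + (1−p*)·13.8941]/1.06 = 36.4740. B = V − Δ·S = -93.8855.
Each (Δ,B) replicates both successor values, so the strategy is self-financing and V0 is arbitrage-free.

(0,0): Delta=0.9311 Bond=-93.8855
(1,0): Delta=0.6364 Bond=-63.6205
(1,1): Delta=0.9683 Bond=-105.1868
(2,0): Delta=0.0000 Bond=0.0000
(2,1): Delta=0.7166 Bond=-78.0858
(2,2): Delta=1.0000 Bond=-116.7736
V0=36.4740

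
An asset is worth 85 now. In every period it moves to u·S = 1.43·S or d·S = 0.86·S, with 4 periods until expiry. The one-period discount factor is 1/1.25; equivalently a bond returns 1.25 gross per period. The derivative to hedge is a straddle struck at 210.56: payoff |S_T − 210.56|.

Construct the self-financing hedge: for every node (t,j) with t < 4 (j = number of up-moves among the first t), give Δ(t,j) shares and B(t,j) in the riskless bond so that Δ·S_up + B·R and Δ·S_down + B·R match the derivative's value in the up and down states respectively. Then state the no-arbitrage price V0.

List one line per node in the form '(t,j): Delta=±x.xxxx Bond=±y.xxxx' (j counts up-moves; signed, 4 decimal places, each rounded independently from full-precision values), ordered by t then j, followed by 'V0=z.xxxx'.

No-arbitrage ⇒ martingale measure with p* = (R−d)/(u−d) = 0.6842.
At expiry t=4: V(4,0)=164.0643, V(4,1)=133.2474, V(4,2)=82.0053, V(4,3)=3.1995, V(4,4)=144.8774
(3,0): S=54.0648. Δ = (V_up−V_dn)/(S_up−S_dn) = (133.2474−164.0643)/(77.3126−46.4957) = -1.0000. V = [p*·133.2474 + (1−p*)·164.0643]/1.25 = 114.3832. B = V − Δ·S = 168.4480.
(3,1): S=89.8984. Δ = (V_up−V_dn)/(S_up−S_dn) = (82.0053−133.2474)/(128.5547−77.3126) = -1.0000. V = [p*·82.0053 + (1−p*)·133.2474]/1.25 = 78.5496. B = V − Δ·S = 168.4480.
(3,2): S=149.4822. Δ = (V_up−V_dn)/(S_up−S_dn) = (3.1995−82.0053)/(213.7595−128.5547) = -0.9249. V = [p*·3.1995 + (1−p*)·82.0053]/1.25 = 22.4685. B = V − Δ·S = 160.7242.
(3,3): S=248.5576. Δ = (V_up−V_dn)/(S_up−S_dn) = (144.8774−3.1995)/(355.4374−213.7595) = 1.0000. V = [p*·144.8774 + (1−p*)·3.1995]/1.25 = 80.1096. B = V − Δ·S = -168.4480.
(2,0): S=62.8660. Δ = (V_up−V_dn)/(S_up−S_dn) = (78.5496−114.3832)/(89.8984−54.0648) = -1.0000. V = [p*·78.5496 + (1−p*)·114.3832]/1.25 = 71.8924. B = V − Δ·S = 134.7584.
(2,1): S=104.5330. Δ = (V_up−V_dn)/(S_up−S_dn) = (22.4685−78.5496)/(149.4822−89.8984) = -0.9412. V = [p*·22.4685 + (1−p*)·78.5496]/1.25 = 32.1426. B = V − Δ·S = 130.5306.
(2,2): S=173.8165. Δ = (V_up−V_dn)/(S_up−S_dn) = (80.1096−22.4685)/(248.5576−149.4822) = 0.5818. V = [p*·80.1096 + (1−p*)·22.4685]/1.25 = 49.5257. B = V − Δ·S = -51.5991.
(1,0): S=73.1000. Δ = (V_up−V_dn)/(S_up−S_dn) = (32.1426−71.8924)/(104.5330−62.8660) = -0.9540. V = [p*·32.1426 + (1−p*)·71.8924]/1.25 = 35.7562. B = V − Δ·S = 105.4926.
(1,1): S=121.5500. Δ = (V_up−V_dn)/(S_up−S_dn) = (49.5257−32.1426)/(173.8165−104.5330) = 0.2509. V = [p*·49.5257 + (1−p*)·32.1426]/1.25 = 35.2291. B = V − Δ·S = 4.7324.
(0,0): S=85.0000. Δ = (V_up−V_dn)/(S_up−S_dn) = (35.2291−35.7562)/(121.5500−73.1000) = -0.0109. V = [p*·35.2291 + (1−p*)·35.7562]/1.25 = 28.3164. B = V − Δ·S = 29.2411.
Each (Δ,B) replicates both successor values, so the strategy is self-financing and V0 is arbitrage-free.

(0,0): Delta=-0.0109 Bond=29.2411
(1,0): Delta=-0.9540 Bond=105.4926
(1,1): Delta=0.2509 Bond=4.7324
(2,0): Delta=-1.0000 Bond=134.7584
(2,1): Delta=-0.9412 Bond=130.5306
(2,2): Delta=0.5818 Bond=-51.5991
(3,0): Delta=-1.0000 Bond=168.4480
(3,1): Delta=-1.0000 Bond=168.4480
(3,2): Delta=-0.9249 Bond=160.7242
(3,3): Delta=1.0000 Bond=-168.4480
V0=28.3164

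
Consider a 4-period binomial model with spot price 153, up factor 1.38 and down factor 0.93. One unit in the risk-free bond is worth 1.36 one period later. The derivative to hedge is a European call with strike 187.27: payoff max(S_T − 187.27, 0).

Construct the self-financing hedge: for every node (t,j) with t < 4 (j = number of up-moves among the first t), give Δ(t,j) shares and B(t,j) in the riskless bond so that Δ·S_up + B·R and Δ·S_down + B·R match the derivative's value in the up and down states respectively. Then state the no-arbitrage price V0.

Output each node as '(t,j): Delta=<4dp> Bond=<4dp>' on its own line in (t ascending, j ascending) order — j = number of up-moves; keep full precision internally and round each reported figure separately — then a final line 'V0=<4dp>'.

Since d<R<u, set p* = (R−d)/(u−d) = 0.9556; price each node as the discounted p*-expectation of its children.
Terminal values V(4,·): V(4,0)=0.0000, V(4,1)=0.0000, V(4,2)=64.7387, V(4,3)=186.6784, V(4,4)=367.6211
Node (3,0) S=123.0666: V=(p*·0.0000+(1−p*)·0.0000)/1.36=0.0000; Δ=(0.0000−0.0000)/(169.8319−114.4520)=0.0000; B=V−Δ·S=0.0000
Node (3,1) S=182.6150: V=(p*·64.7387+(1−p*)·0.0000)/1.36=45.4863; Δ=(64.7387−0.0000)/(252.0087−169.8319)=0.7878; B=V−Δ·S=-98.3774
Node (3,2) S=270.9771: V=(p*·186.6784+(1−p*)·64.7387)/1.36=133.2785; Δ=(186.6784−64.7387)/(373.9484−252.0087)=1.0000; B=V−Δ·S=-137.6985
Node (3,3) S=402.0950: V=(p*·367.6211+(1−p*)·186.6784)/1.36=264.3965; Δ=(367.6211−186.6784)/(554.8911−373.9484)=1.0000; B=V−Δ·S=-137.6985
Node (2,0) S=132.3297: V=(p*·45.4863+(1−p*)·0.0000)/1.36=31.9593; Δ=(45.4863−0.0000)/(182.6150−123.0666)=0.7639; B=V−Δ·S=-69.1214
Node (2,1) S=196.3602: V=(p*·133.2785+(1−p*)·45.4863)/1.36=95.1299; Δ=(133.2785−45.4863)/(270.9771−182.6150)=0.9936; B=V−Δ·S=-99.9639
Node (2,2) S=291.3732: V=(p*·264.3965+(1−p*)·133.2785)/1.36=190.1243; Δ=(264.3965−133.2785)/(402.0950−270.9771)=1.0000; B=V−Δ·S=-101.2489
Node (1,0) S=142.2900: V=(p*·95.1299+(1−p*)·31.9593)/1.36=67.8841; Δ=(95.1299−31.9593)/(196.3602−132.3297)=0.9866; B=V−Δ·S=-72.4950
Node (1,1) S=211.1400: V=(p*·190.1243+(1−p*)·95.1299)/1.36=136.6929; Δ=(190.1243−95.1299)/(291.3732−196.3602)=0.9998; B=V−Δ·S=-74.4057
Node (0,0) S=153.0000: V=(p*·136.6929+(1−p*)·67.8841)/1.36=98.2608; Δ=(136.6929−67.8841)/(211.1400−142.2900)=0.9994; B=V−Δ·S=-54.6477
Each (Δ,B) replicates both successor values, so the strategy is self-financing and V0 is arbitrage-free.

(0,0): Delta=0.9994 Bond=-54.6477
(1,0): Delta=0.9866 Bond=-72.4950
(1,1): Delta=0.9998 Bond=-74.4057
(2,0): Delta=0.7639 Bond=-69.1214
(2,1): Delta=0.9936 Bond=-99.9639
(2,2): Delta=1.0000 Bond=-101.2489
(3,0): Delta=0.0000 Bond=0.0000
(3,1): Delta=0.7878 Bond=-98.3774
(3,2): Delta=1.0000 Bond=-137.6985
(3,3): Delta=1.0000 Bond=-137.6985
V0=98.2608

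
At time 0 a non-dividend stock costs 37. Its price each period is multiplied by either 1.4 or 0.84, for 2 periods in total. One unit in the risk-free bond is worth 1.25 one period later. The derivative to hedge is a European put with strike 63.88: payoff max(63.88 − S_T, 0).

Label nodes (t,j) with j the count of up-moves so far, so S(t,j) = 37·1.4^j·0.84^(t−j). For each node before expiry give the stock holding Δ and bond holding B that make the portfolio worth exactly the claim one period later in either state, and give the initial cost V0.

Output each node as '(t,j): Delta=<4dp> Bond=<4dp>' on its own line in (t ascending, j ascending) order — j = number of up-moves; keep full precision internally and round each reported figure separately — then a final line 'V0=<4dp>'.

Under the risk-neutral measure, an up-move has probability p* = (R−d)/(u−d) = 0.7321 and values discount at R = 1.25.
At expiry t=2: V(2,0)=37.7728, V(2,1)=20.3680, V(2,2)=0.0000
(1,0): S=31.0800. Δ = (V_up−V_dn)/(S_up−S_dn) = (20.3680−37.7728)/(43.5120−26.1072) = -1.0000. V = [p*·20.3680 + (1−p*)·37.7728]/1.25 = 20.0240. B = V − Δ·S = 51.1040.
(1,1): S=51.8000. Δ = (V_up−V_dn)/(S_up−S_dn) = (0.0000−20.3680)/(72.5200−43.5120) = -0.7022. V = [p*·0.0000 + (1−p*)·20.3680]/1.25 = 4.3646. B = V − Δ·S = 40.7360.
(0,0): S=37.0000. Δ = (V_up−V_dn)/(S_up−S_dn) = (4.3646−20.0240)/(51.8000−31.0800) = -0.7558. V = [p*·4.3646 + (1−p*)·20.0240]/1.25 = 6.8472. B = V − Δ·S = 34.8105.
Self-financing check: at every node Δ·S+B equals the discounted successor values.

(0,0): Delta=-0.7558 Bond=34.8105
(1,0): Delta=-1.0000 Bond=51.1040
(1,1): Delta=-0.7022 Bond=40.7360
V0=6.8472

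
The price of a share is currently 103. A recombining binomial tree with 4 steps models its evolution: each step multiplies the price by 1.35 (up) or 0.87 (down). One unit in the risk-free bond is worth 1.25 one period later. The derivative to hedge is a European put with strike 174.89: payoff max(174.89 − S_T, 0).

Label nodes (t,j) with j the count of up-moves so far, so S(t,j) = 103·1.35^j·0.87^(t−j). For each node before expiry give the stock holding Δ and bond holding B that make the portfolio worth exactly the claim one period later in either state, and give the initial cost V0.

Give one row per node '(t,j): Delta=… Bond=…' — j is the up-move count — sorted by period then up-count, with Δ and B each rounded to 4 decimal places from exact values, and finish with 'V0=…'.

No-arbitrage ⇒ martingale measure with p* = (R−d)/(u−d) = 0.7917.
Terminal payoffs: V(4,0)=115.8815, V(4,1)=83.3252, V(4,2)=32.8066, V(4,3)=0.0000, V(4,4)=0.0000
  t=3,j=0: stock 67.8258 → up 91.5648 (V=83.3252), down 59.0085 (V=115.8815). Price 72.0862; hedge Δ=-1.0000, bond B=139.9120.
  t=3,j=1: stock 105.2469 → up 142.0834 (V=32.8066), down 91.5648 (V=83.3252). Price 34.6651; hedge Δ=-1.0000, bond B=139.9120.
  t=3,j=2: stock 163.3142 → up 220.4742 (V=0.0000), down 142.0834 (V=32.8066). Price 5.4678; hedge Δ=-0.4185, bond B=73.8149.
  t=3,j=3: stock 253.4186 → up 342.1151 (V=0.0000), down 220.4742 (V=0.0000). Price 0.0000; hedge Δ=0.0000, bond B=0.0000.
  t=2,j=0: stock 77.9607 → up 105.2469 (V=34.6651), down 67.8258 (V=72.0862). Price 33.9689; hedge Δ=-1.0000, bond B=111.9296.
  t=2,j=1: stock 120.9735 → up 163.3142 (V=5.4678), down 105.2469 (V=34.6651). Price 9.2404; hedge Δ=-0.5028, bond B=70.0681.
  t=2,j=2: stock 187.7175 → up 253.4186 (V=0.0000), down 163.3142 (V=5.4678). Price 0.9113; hedge Δ=-0.0607, bond B=12.3025.
  t=1,j=0: stock 89.6100 → up 120.9735 (V=9.2404), down 77.9607 (V=33.9689). Price 11.5138; hedge Δ=-0.5749, bond B=63.0314.
  t=1,j=1: stock 139.0500 → up 187.7175 (V=0.9113), down 120.9735 (V=9.2404). Price 2.1172; hedge Δ=-0.1248, bond B=19.4696.
  t=0,j=0: stock 103.0000 → up 139.0500 (V=2.1172), down 89.6100 (V=11.5138). Price 3.2599; hedge Δ=-0.1901, bond B=22.8360.
Root portfolio cost Δ·103+B reproduces V0=3.2599.

(0,0): Delta=-0.1901 Bond=22.8360
(1,0): Delta=-0.5749 Bond=63.0314
(1,1): Delta=-0.1248 Bond=19.4696
(2,0): Delta=-1.0000 Bond=111.9296
(2,1): Delta=-0.5028 Bond=70.0681
(2,2): Delta=-0.0607 Bond=12.3025
(3,0): Delta=-1.0000 Bond=139.9120
(3,1): Delta=-1.0000 Bond=139.9120
(3,2): Delta=-0.4185 Bond=73.8149
(3,3): Delta=0.0000 Bond=0.0000
V0=3.2599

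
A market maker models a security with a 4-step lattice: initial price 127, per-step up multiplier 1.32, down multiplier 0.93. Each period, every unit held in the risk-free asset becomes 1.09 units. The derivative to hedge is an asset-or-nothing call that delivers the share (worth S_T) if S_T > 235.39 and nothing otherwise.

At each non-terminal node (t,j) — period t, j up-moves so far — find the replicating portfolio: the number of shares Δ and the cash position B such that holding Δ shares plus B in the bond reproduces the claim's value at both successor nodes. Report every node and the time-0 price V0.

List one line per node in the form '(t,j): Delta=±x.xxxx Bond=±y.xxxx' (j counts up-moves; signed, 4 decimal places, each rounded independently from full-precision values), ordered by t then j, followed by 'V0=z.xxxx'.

(0,0): Delta=1.3838 Bond=-136.6520
(1,0): Delta=0.8354 Bond=-84.1895
(1,1): Delta=1.9391 Bond=-242.0449
(2,0): Delta=0.0000 Bond=0.0000
(2,1): Delta=1.6816 Bond=-223.6810
(2,2): Delta=2.1999 Bond=-321.5415
(3,0): Delta=0.0000 Bond=0.0000
(3,1): Delta=0.0000 Bond=0.0000
(3,2): Delta=3.3846 Bond=-594.2926
(3,3): Delta=1.0000 Bond=0.0000
V0=39.0845

No-arbitrage ⇒ martingale measure with p* = (R−d)/(u−d) = 0.4103.
Terminal payoffs: V(4,0)=0.0000, V(4,1)=0.0000, V(4,2)=0.0000, V(4,3)=271.6492, V(4,4)=385.5666
(3,0): S=102.1533. Δ = (V_up−V_dn)/(S_up−S_dn) = (0.0000−0.0000)/(134.8424−95.0026) = 0.0000. V = [p*·0.0000 + (1−p*)·0.0000]/1.09 = 0.0000. B = V − Δ·S = 0.0000.
(3,1): S=144.9918. Δ = (V_up−V_dn)/(S_up−S_dn) = (0.0000−0.0000)/(191.3892−134.8424) = 0.0000. V = [p*·0.0000 + (1−p*)·0.0000]/1.09 = 0.0000. B = V − Δ·S = 0.0000.
(3,2): S=205.7949. Δ = (V_up−V_dn)/(S_up−S_dn) = (271.6492−0.0000)/(271.6492−191.3892) = 3.3846. V = [p*·271.6492 + (1−p*)·0.0000]/1.09 = 102.2439. B = V − Δ·S = -594.2926.
(3,3): S=292.0959. Δ = (V_up−V_dn)/(S_up−S_dn) = (385.5666−271.6492)/(385.5666−271.6492) = 1.0000. V = [p*·385.5666 + (1−p*)·271.6492]/1.09 = 292.0959. B = V − Δ·S = 0.0000.
(2,0): S=109.8423. Δ = (V_up−V_dn)/(S_up−S_dn) = (0.0000−0.0000)/(144.9918−102.1533) = 0.0000. V = [p*·0.0000 + (1−p*)·0.0000]/1.09 = 0.0000. B = V − Δ·S = 0.0000.
(2,1): S=155.9052. Δ = (V_up−V_dn)/(S_up−S_dn) = (102.2439−0.0000)/(205.7949−144.9918) = 1.6816. V = [p*·102.2439 + (1−p*)·0.0000]/1.09 = 38.4828. B = V − Δ·S = -223.6810.
(2,2): S=221.2848. Δ = (V_up−V_dn)/(S_up−S_dn) = (292.0959−102.2439)/(292.0959−205.7949) = 2.1999. V = [p*·292.0959 + (1−p*)·102.2439]/1.09 = 165.2586. B = V − Δ·S = -321.5415.
(1,0): S=118.1100. Δ = (V_up−V_dn)/(S_up−S_dn) = (38.4828−0.0000)/(155.9052−109.8423) = 0.8354. V = [p*·38.4828 + (1−p*)·0.0000]/1.09 = 14.4842. B = V − Δ·S = -84.1895.
(1,1): S=167.6400. Δ = (V_up−V_dn)/(S_up−S_dn) = (165.2586−38.4828)/(221.2848−155.9052) = 1.9391. V = [p*·165.2586 + (1−p*)·38.4828]/1.09 = 83.0214. B = V − Δ·S = -242.0449.
(0,0): S=127.0000. Δ = (V_up−V_dn)/(S_up−S_dn) = (83.0214−14.4842)/(167.6400−118.1100) = 1.3838. V = [p*·83.0214 + (1−p*)·14.4842]/1.09 = 39.0845. B = V − Δ·S = -136.6520.
Self-financing check: at every node Δ·S+B equals the discounted successor values.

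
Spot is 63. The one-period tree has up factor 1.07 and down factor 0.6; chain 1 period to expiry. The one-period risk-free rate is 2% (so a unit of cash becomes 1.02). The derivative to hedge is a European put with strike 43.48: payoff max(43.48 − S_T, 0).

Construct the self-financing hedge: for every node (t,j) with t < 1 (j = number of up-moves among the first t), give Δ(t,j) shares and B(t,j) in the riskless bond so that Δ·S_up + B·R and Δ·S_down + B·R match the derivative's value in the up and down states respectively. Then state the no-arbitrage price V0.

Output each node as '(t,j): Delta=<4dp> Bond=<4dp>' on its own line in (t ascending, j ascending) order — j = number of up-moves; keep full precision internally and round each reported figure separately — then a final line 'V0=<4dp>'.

The replicating-portfolio and risk-neutral prices coincide; use p* = (1.02−0.6)/(1.07−0.6) = 0.8936 for the latter.
At expiry t=1: V(1,0)=5.6800, V(1,1)=0.0000
(0,0): S=63.0000. Δ = (V_up−V_dn)/(S_up−S_dn) = (0.0000−5.6800)/(67.4100−37.8000) = -0.1918. V = [p*·0.0000 + (1−p*)·5.6800]/1.02 = 0.5924. B = V − Δ·S = 12.6775.
Check: Δ(0,0)·S0 + B(0,0) = 0.5924 = V0.

(0,0): Delta=-0.1918 Bond=12.6775
V0=0.5924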